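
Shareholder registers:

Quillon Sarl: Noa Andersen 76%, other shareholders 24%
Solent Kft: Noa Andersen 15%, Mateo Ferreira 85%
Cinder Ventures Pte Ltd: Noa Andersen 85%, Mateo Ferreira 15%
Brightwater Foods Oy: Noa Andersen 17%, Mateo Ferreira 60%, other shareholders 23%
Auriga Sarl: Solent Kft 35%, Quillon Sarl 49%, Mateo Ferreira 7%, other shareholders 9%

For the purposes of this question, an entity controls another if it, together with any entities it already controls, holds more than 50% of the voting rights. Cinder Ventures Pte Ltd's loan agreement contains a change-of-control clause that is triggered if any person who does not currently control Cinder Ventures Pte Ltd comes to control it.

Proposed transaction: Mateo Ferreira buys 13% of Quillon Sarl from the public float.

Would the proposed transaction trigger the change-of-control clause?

No

The purchase changes only Mateo's holdings, so Mateo is the only person who could newly come to control Cinder.
Mateo holds 85% of Solent, so Mateo controls Solent.
Mateo holds 60% of Brightwater, so Mateo controls Brightwater.
In Cinder, Mateo's side holds only 15%, not > 50%.
So before the transaction, Mateo does not control Cinder.
After the purchase, Mateo holds 13% of Quillon directly.
Mateo's side now holds 13% of Quillon, not > 50%, so Mateo still does not control Quillon.
After the transaction, Mateo's side holds 15% of Cinder, not > 50%, so Mateo still does not control Cinder.
No new person acquires control, so the clause is not triggered.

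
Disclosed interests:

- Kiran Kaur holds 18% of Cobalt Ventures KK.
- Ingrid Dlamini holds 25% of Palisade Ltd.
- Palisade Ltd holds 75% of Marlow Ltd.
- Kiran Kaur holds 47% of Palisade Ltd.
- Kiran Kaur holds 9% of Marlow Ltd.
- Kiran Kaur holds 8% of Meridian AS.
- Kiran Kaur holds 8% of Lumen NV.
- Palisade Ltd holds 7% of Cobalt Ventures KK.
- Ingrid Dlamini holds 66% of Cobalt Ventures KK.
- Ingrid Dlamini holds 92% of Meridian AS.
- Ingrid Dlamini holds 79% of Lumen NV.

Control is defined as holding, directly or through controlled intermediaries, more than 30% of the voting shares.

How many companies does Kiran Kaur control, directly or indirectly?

2

Kiran holds 47% of Palisade, so Kiran controls Palisade.
Kiran and Palisade together hold 9% + 75% = 84% of Marlow, so Kiran controls Marlow.
No other company's threshold is met.
Kiran controls 2 companies.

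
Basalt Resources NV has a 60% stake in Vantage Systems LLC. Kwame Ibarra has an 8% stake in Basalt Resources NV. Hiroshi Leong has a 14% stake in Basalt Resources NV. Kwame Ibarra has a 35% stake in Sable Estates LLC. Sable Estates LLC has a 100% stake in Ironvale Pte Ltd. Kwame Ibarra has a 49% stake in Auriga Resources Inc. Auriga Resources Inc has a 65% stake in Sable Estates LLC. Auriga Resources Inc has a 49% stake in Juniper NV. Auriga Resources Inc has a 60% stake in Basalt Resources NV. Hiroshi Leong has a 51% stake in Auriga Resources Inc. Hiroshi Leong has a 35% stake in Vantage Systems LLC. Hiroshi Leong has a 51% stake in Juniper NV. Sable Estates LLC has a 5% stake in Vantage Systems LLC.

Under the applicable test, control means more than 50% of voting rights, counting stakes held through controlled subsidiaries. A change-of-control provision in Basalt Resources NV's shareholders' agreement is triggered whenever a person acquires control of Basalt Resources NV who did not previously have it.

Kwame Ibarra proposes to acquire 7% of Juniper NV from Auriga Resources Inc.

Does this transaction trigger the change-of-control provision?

No

The purchase adds only to Kwame's holdings (Auriga's stake shrinks), so Kwame is the only person who could newly come to control Basalt.
Kwame's largest direct stake is 49% in Auriga, which does not meet the threshold, so Kwame controls no company.
In Basalt, Kwame's side holds only 8%, not > 50%.
So before the transaction, Kwame does not control Basalt.
After the purchase, Kwame holds 7% of Juniper directly, and Auriga's stake falls to 42%.
Kwame's side now holds 7% of Juniper, not > 50%, so Kwame still does not control Juniper.
After the transaction, Kwame's side holds 8% of Basalt, not > 50%, so Kwame still does not control Basalt.
No new person acquires control, so the clause is not triggered.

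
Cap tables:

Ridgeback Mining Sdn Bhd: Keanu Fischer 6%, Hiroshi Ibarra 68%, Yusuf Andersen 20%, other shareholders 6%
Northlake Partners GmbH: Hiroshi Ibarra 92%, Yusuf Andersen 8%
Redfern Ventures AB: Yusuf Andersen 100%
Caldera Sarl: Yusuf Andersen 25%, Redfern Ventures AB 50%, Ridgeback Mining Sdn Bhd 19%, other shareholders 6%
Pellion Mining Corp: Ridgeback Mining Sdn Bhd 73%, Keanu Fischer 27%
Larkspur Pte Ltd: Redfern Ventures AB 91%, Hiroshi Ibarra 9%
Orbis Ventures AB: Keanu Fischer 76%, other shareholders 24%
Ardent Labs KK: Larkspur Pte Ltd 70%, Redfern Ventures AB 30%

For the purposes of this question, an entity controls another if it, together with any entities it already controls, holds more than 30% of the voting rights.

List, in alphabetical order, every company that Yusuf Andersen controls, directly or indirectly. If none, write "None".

Yusuf holds 100% of Redfern, so Yusuf controls Redfern.
Yusuf and Redfern together hold 25% + 50% = 75% of Caldera, so Yusuf controls Caldera.
Redfern holds 91% of Larkspur, so Yusuf controls Larkspur.
Larkspur and Redfern together hold 70% + 30% = 100% of Ardent, so Yusuf controls Ardent.
No other company's threshold is met.

Ardent Labs KK, Caldera Sarl, Larkspur Pte Ltd, Redfern Ventures AB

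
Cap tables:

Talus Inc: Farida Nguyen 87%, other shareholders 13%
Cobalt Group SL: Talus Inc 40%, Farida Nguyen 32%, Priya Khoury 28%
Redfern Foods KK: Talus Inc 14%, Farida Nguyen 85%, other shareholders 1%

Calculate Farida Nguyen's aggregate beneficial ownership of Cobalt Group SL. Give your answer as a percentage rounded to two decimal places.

Farida reaches Cobalt along 2 paths.
Via Talus: 87% × 40% = 34.8%.
Direct stake: 32% = 32%.
Total: 34.8% + 32% = 66.8%.
Rounded: 66.80%.

66.80%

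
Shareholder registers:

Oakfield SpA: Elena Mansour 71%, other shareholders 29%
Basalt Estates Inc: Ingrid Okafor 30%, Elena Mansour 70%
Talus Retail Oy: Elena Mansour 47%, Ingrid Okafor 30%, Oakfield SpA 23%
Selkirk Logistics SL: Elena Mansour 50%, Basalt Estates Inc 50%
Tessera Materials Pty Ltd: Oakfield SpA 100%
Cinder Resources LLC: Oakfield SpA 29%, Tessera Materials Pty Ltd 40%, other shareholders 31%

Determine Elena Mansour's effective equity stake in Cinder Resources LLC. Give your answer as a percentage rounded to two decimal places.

Elena reaches Cinder along 2 paths.
Via Oakfield: 71% × 29% = 20.59%.
Via Oakfield → Tessera: 71% × 100% × 40% = 28.4%.
Total: 20.59% + 28.4% = 48.99%.

48.99%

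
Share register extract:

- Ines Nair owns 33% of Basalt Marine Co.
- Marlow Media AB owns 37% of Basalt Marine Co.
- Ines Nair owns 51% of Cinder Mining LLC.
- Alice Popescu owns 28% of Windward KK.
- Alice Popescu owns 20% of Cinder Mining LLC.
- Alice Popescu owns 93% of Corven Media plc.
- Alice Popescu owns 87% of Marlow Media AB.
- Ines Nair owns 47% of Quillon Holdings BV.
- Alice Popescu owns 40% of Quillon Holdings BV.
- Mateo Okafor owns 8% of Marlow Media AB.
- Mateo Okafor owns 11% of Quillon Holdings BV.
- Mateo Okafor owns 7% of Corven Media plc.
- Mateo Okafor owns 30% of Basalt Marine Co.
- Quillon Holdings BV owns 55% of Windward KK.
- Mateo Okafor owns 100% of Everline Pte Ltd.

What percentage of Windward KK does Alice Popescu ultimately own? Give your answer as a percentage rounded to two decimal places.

50.00%

Alice reaches Windward along 2 paths.
Direct stake: 28% = 28%.
Via Quillon: 40% × 55% = 22%.
Total: 28% + 22% = 50%.
Rounded: 50.00%.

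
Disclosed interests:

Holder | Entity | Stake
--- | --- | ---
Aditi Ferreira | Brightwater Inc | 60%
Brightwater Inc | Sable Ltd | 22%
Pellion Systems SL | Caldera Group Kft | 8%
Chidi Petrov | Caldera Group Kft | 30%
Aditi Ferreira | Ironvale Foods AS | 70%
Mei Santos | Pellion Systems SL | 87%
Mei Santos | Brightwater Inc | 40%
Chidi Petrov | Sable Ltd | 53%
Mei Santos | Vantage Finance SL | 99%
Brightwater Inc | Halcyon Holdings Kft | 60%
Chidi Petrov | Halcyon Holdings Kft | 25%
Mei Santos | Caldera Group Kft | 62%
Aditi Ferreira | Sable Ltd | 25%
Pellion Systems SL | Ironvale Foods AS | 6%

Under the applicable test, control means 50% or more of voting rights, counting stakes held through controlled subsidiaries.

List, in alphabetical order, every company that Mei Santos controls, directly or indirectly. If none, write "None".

Caldera Group Kft, Pellion Systems SL, Vantage Finance SL

Mei holds 99% of Vantage, so Mei controls Vantage.
Mei holds 87% of Pellion, so Mei controls Pellion.
Pellion and Mei together hold 8% + 62% = 70% of Caldera, so Mei controls Caldera.
No other company's threshold is met.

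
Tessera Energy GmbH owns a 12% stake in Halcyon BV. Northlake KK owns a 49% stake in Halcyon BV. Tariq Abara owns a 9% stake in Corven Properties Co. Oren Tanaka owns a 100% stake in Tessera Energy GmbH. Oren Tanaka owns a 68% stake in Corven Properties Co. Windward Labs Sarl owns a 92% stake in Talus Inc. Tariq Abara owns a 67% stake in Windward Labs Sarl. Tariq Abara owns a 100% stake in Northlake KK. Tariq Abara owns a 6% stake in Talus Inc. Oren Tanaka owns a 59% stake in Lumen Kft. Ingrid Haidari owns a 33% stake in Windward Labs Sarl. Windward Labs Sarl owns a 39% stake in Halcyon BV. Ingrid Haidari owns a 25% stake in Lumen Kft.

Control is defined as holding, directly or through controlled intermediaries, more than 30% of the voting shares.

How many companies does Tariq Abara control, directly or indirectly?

Tariq holds 100% of Northlake, so Tariq controls Northlake.
Tariq holds 67% of Windward, so Tariq controls Windward.
Northlake and Windward together hold 49% + 39% = 88% of Halcyon, so Tariq controls Halcyon.
Windward and Tariq together hold 92% + 6% = 98% of Talus, so Tariq controls Talus.
No other company's threshold is met.
Tariq controls 4 companies.

4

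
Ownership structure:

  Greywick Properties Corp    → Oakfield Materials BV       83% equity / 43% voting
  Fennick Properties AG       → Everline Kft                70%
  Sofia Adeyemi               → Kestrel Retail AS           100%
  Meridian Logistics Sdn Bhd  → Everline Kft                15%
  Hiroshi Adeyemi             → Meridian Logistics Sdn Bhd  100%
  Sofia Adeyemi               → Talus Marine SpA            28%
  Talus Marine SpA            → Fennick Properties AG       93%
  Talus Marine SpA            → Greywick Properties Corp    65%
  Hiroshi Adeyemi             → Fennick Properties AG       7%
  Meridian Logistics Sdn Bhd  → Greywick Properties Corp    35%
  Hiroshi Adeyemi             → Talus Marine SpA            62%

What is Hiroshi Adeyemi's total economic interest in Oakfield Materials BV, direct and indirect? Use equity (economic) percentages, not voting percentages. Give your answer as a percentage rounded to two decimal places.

62.50%

Hiroshi reaches Oakfield along 2 paths.
Via Talus → Greywick: 62% × 65% × 83% = 33.449%.
Via Meridian → Greywick: 100% × 35% × 83% = 29.05%.
Total: 33.449% + 29.05% = 62.499%.
Rounded: 62.50%.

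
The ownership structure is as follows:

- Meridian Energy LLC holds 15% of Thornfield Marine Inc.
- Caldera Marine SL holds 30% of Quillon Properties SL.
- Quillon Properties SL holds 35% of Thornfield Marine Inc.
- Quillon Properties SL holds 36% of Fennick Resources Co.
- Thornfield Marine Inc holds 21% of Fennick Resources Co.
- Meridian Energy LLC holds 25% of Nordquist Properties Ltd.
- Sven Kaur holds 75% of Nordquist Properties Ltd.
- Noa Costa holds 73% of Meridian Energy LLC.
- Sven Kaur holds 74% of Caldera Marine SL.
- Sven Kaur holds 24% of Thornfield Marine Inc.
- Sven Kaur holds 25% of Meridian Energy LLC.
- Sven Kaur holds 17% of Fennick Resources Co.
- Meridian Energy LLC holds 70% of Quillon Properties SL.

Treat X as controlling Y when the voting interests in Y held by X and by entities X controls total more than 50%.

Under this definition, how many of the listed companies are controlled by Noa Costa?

2

Noa holds 73% of Meridian, so Noa controls Meridian.
Meridian holds 70% of Quillon, so Noa controls Quillon.
No other company's threshold is met.
Noa controls 2 companies.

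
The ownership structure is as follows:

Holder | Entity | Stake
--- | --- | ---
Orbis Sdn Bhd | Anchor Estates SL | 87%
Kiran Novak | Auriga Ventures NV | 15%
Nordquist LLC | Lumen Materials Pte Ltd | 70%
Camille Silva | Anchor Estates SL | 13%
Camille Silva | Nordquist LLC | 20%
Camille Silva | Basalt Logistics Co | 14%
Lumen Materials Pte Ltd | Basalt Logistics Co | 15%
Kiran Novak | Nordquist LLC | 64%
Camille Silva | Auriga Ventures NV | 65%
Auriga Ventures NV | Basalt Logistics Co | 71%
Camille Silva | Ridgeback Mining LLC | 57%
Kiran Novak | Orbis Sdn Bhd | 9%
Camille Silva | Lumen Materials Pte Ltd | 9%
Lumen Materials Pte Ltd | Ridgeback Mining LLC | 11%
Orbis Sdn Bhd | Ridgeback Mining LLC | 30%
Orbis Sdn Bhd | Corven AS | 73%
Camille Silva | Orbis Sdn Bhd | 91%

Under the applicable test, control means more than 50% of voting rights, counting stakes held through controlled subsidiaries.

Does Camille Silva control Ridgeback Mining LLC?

Camille holds 91% of Orbis, so Camille controls Orbis.
Orbis and Camille together hold 30% + 57% = 87% of Ridgeback, so Camille controls Ridgeback.

Yes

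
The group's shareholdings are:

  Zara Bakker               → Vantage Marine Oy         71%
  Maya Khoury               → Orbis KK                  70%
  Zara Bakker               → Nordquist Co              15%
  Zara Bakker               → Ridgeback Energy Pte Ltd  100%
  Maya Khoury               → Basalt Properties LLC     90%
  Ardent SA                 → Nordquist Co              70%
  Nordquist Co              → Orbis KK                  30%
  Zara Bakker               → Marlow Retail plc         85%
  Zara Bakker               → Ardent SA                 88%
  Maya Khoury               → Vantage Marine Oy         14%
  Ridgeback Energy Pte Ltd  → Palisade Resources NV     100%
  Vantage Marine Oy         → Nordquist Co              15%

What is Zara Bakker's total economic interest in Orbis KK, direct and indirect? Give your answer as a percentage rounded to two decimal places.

Zara reaches Orbis along 3 paths.
Via Nordquist: 15% × 30% = 4.5%.
Via Ardent → Nordquist: 88% × 70% × 30% = 18.48%.
Via Vantage → Nordquist: 71% × 15% × 30% = 3.195%.
Total: 4.5% + 18.48% + 3.195% = 26.175%.
Rounded: 26.18%.

26.18%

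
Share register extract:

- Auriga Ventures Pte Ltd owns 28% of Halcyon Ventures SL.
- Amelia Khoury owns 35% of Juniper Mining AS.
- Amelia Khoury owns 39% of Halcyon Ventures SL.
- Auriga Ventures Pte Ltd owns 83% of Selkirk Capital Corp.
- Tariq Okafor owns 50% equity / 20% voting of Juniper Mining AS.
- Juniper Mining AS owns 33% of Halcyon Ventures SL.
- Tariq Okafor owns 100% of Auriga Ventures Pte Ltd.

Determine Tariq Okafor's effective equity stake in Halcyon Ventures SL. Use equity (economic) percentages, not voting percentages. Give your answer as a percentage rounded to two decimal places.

Tariq reaches Halcyon along 2 paths.
Via Juniper: 50% × 33% = 16.5%.
Via Auriga: 100% × 28% = 28%.
Total: 16.5% + 28% = 44.5%.
Rounded: 44.50%.

44.50%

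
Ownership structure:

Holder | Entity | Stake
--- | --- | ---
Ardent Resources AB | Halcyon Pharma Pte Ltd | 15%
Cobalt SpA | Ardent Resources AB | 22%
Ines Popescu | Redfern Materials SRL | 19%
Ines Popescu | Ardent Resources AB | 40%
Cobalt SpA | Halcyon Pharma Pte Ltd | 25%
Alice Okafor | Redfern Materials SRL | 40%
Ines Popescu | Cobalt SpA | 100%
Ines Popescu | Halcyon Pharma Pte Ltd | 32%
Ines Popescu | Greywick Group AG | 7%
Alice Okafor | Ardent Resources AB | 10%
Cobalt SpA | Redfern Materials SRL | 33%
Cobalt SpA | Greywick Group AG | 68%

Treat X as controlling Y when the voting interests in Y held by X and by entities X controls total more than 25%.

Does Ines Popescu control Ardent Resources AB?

Ines holds 100% of Cobalt, so Ines controls Cobalt.
Ines and Cobalt together hold 40% + 22% = 62% of Ardent, so Ines controls Ardent.

Yes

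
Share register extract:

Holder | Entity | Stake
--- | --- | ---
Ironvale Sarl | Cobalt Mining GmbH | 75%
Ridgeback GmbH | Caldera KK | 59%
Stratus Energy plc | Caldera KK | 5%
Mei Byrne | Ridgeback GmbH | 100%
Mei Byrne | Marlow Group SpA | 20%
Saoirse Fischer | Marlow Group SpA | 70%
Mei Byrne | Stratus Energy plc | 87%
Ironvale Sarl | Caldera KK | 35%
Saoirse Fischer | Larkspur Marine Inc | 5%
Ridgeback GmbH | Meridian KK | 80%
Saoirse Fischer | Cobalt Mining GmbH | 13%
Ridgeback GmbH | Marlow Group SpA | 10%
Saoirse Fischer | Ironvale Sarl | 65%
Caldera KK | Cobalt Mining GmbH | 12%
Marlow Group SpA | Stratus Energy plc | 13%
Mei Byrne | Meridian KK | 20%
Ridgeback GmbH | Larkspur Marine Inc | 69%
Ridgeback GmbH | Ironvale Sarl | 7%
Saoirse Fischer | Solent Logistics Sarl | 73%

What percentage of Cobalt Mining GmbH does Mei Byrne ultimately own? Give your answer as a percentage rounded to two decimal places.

Mei reaches Cobalt along 6 paths.
Via Ridgeback → Ironvale → Caldera: 100% × 7% × 35% × 12% = 0.294%.
Via Ridgeback → Caldera: 100% × 59% × 12% = 7.08%.
Via Ridgeback → Marlow → Stratus → Caldera: 100% × 10% × 13% × 5% × 12% = 0.0078%.
Via Marlow → Stratus → Caldera: 20% × 13% × 5% × 12% = 0.0156%.
Via Stratus → Caldera: 87% × 5% × 12% = 0.522%.
Via Ridgeback → Ironvale: 100% × 7% × 75% = 5.25%.
Total: 0.294% + 7.08% + 0.0078% + 0.0156% + 0.522% + 5.25% = 13.1694%.
Rounded: 13.17%.

13.17%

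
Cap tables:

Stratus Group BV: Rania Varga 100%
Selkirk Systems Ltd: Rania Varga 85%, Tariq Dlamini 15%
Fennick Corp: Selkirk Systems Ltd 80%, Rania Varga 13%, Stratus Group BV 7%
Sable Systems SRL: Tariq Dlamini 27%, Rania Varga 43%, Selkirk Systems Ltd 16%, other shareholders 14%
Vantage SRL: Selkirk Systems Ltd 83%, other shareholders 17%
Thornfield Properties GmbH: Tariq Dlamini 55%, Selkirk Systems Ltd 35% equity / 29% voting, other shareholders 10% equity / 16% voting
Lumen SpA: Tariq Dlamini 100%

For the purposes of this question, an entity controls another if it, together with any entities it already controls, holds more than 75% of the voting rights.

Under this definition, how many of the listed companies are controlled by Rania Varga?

Rania holds 100% of Stratus, so Rania controls Stratus.
Rania holds 85% of Selkirk, so Rania controls Selkirk.
Selkirk and Rania and Stratus together hold 80% + 13% + 7% = 100% of Fennick, so Rania controls Fennick.
Selkirk holds 83% of Vantage, so Rania controls Vantage.
No other company's threshold is met.
Rania controls 4 companies.

4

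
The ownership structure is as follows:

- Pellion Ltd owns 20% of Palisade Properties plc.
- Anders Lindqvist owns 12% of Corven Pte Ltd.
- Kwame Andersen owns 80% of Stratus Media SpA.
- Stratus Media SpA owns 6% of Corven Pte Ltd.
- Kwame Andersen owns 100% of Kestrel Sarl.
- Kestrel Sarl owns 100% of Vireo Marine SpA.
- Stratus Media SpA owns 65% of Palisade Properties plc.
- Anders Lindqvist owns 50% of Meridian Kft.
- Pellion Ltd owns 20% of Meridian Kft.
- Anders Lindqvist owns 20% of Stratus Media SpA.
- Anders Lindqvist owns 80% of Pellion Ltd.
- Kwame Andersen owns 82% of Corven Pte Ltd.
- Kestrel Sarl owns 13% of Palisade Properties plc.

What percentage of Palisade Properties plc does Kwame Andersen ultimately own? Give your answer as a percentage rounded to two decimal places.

Kwame reaches Palisade along 2 paths.
Via Stratus: 80% × 65% = 52%.
Via Kestrel: 100% × 13% = 13%.
Total: 52% + 13% = 65%.
Rounded: 65.00%.

65.00%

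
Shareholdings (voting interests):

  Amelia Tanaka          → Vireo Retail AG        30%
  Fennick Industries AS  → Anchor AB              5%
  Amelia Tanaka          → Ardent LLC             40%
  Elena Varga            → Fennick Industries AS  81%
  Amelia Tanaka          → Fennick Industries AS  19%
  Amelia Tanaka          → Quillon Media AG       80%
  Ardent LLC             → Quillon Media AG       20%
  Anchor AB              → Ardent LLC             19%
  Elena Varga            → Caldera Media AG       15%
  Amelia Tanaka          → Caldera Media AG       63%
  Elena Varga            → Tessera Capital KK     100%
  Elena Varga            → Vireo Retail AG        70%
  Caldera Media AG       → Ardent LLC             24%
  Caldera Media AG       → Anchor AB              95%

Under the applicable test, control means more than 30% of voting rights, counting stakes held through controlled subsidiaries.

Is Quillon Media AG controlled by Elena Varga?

No

Elena holds 81% of Fennick, so Elena controls Fennick.
Elena holds 70% of Vireo, so Elena controls Vireo.
Elena holds 100% of Tessera, so Elena controls Tessera.
Neither Elena nor any entity Elena controls holds any voting interest in Quillon.
So Elena does not control Quillon.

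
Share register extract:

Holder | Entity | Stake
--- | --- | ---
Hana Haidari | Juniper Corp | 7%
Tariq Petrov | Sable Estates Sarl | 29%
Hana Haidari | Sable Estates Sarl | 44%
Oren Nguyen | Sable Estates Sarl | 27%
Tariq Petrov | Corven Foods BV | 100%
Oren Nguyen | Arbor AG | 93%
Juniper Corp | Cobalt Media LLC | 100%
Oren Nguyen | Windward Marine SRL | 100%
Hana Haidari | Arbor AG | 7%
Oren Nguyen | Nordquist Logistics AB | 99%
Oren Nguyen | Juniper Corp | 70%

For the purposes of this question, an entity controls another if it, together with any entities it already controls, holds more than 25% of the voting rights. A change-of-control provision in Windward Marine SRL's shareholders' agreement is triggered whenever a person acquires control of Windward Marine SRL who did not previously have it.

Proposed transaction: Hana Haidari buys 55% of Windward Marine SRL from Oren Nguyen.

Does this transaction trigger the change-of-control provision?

The purchase adds only to Hana's holdings (Oren's stake shrinks), so Hana is the only person who could newly come to control Windward.
Hana holds 44% of Sable, so Hana controls Sable.
Neither Hana nor any entity Hana controls holds any voting interest in Windward.
So before the transaction, Hana does not control Windward.
After the purchase, Hana holds 55% of Windward directly, and Oren's stake falls to 45%.
Hana holds 55% of Windward, so Hana controls Windward.
Hana did not control Windward before and does after, so the clause is triggered.

Yes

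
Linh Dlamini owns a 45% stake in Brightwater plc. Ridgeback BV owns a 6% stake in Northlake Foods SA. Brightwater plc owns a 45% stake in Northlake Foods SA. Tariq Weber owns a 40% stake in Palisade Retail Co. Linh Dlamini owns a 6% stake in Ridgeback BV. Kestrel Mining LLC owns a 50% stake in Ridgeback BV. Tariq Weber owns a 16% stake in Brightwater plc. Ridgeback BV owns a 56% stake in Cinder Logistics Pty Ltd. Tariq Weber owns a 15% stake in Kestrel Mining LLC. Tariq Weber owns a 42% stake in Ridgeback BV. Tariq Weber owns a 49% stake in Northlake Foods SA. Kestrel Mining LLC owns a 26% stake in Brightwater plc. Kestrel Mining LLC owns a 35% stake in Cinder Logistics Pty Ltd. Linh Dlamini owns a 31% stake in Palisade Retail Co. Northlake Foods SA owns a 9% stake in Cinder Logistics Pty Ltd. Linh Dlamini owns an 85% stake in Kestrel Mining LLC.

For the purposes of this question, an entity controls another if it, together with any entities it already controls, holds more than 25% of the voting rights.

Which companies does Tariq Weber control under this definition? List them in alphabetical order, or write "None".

Tariq holds 42% of Ridgeback, so Tariq controls Ridgeback.
Tariq holds 40% of Palisade, so Tariq controls Palisade.
Ridgeback and Tariq together hold 6% + 49% = 55% of Northlake, so Tariq controls Northlake.
Ridgeback and Northlake together hold 56% + 9% = 65% of Cinder, so Tariq controls Cinder.
No other company's threshold is met.

Cinder Logistics Pty Ltd, Northlake Foods SA, Palisade Retail Co, Ridgeback BV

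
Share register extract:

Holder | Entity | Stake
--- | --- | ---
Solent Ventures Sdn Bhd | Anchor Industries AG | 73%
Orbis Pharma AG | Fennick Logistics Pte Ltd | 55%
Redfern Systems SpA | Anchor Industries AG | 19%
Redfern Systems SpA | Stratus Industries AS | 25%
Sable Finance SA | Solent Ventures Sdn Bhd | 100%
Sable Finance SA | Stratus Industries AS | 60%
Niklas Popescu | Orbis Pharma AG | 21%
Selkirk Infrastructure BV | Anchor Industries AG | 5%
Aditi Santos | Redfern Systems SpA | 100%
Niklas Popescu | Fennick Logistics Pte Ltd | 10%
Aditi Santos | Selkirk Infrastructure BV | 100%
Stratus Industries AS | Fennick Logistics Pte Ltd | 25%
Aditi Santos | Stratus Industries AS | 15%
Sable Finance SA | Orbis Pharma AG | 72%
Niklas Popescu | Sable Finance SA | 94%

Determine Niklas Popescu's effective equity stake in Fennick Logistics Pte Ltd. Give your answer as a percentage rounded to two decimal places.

72.87%

Niklas reaches Fennick along 4 paths.
Via Sable → Orbis: 94% × 72% × 55% = 37.224%.
Via Orbis: 21% × 55% = 11.55%.
Direct stake: 10% = 10%.
Via Sable → Stratus: 94% × 60% × 25% = 14.1%.
Total: 37.224% + 11.55% + 10% + 14.1% = 72.874%.
Rounded: 72.87%.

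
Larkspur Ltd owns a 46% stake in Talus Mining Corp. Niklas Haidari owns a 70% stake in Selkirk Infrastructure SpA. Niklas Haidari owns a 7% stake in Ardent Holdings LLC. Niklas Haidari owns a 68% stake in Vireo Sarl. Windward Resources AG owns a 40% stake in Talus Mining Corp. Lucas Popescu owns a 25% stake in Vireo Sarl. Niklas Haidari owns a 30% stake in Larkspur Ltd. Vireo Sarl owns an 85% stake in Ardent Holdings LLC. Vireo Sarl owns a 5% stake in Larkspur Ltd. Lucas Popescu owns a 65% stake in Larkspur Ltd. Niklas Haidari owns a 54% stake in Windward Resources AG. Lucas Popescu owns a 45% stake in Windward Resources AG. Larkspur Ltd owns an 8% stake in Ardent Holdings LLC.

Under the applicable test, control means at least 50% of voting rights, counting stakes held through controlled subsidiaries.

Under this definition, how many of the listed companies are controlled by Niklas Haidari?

4

Niklas holds 68% of Vireo, so Niklas controls Vireo.
Niklas holds 54% of Windward, so Niklas controls Windward.
Niklas holds 70% of Selkirk, so Niklas controls Selkirk.
Niklas and Vireo together hold 7% + 85% = 92% of Ardent, so Niklas controls Ardent.
No other company's threshold is met.
Niklas controls 4 companies.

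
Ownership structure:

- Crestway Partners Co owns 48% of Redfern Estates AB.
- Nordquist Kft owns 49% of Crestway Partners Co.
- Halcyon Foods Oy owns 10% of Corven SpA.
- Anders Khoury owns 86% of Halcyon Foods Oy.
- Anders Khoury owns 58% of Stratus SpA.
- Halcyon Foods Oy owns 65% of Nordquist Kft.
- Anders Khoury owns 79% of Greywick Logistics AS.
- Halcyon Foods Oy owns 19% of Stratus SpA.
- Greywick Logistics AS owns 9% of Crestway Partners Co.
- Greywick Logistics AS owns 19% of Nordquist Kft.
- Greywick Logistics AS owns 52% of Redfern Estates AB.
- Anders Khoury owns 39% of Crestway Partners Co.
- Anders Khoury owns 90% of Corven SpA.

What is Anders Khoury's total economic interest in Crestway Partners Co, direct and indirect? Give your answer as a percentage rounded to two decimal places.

Anders reaches Crestway along 4 paths.
Via Greywick: 79% × 9% = 7.11%.
Via Halcyon → Nordquist: 86% × 65% × 49% = 27.391%.
Via Greywick → Nordquist: 79% × 19% × 49% = 7.3549%.
Direct stake: 39% = 39%.
Total: 7.11% + 27.391% + 7.3549% + 39% = 80.8559%.
Rounded: 80.86%.

80.86%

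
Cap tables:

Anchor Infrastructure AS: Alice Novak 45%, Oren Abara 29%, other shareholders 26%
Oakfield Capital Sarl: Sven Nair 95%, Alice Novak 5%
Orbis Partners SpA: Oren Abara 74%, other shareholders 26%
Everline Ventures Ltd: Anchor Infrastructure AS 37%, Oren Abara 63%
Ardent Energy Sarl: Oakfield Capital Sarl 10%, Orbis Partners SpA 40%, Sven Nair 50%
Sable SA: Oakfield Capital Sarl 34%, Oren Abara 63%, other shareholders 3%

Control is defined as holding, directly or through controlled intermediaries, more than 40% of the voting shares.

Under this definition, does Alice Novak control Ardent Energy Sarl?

Alice holds 45% of Anchor, so Alice controls Anchor.
Neither Alice nor any entity Alice controls holds any voting interest in Ardent.
So Alice does not control Ardent.

No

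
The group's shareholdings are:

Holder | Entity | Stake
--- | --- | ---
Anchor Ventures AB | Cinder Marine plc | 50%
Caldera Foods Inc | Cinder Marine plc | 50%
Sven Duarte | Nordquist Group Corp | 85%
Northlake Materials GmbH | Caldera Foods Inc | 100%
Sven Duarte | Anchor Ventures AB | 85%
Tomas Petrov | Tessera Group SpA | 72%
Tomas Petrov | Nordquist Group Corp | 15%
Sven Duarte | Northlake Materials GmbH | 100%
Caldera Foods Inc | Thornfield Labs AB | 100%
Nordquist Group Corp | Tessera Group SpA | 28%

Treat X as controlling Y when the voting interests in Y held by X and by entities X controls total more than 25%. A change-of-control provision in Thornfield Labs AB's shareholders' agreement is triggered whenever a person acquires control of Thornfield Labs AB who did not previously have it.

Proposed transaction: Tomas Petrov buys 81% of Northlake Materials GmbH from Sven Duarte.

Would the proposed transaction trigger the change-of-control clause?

Yes

The purchase adds only to Tomas's holdings (Sven's stake shrinks), so Tomas is the only person who could newly come to control Thornfield.
Tomas holds 72% of Tessera, so Tomas controls Tessera.
Neither Tomas nor any entity Tomas controls holds any voting interest in Thornfield.
So before the transaction, Tomas does not control Thornfield.
After the purchase, Tomas holds 81% of Northlake directly, and Sven's stake falls to 19%.
Tomas holds 81% of Northlake, so Tomas controls Northlake.
Northlake holds 100% of Caldera, so Tomas controls Caldera.
Caldera holds 100% of Thornfield, so Tomas controls Thornfield.
Tomas did not control Thornfield before and does after, so the clause is triggered.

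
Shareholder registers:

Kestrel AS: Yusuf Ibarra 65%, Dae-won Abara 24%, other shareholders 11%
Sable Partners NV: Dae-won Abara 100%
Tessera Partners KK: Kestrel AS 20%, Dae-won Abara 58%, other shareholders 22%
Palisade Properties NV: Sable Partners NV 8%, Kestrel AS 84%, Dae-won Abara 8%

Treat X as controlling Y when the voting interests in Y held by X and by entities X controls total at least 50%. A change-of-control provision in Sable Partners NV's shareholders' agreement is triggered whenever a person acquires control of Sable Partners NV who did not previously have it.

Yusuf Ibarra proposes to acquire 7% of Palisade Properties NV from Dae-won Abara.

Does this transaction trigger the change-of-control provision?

The purchase adds only to Yusuf's holdings (Dae-won's stake shrinks), so Yusuf is the only person who could newly come to control Sable.
Yusuf holds 65% of Kestrel, so Yusuf controls Kestrel.
Kestrel holds 84% of Palisade, so Yusuf controls Palisade.
Neither Yusuf nor any entity Yusuf controls holds any voting interest in Sable.
So before the transaction, Yusuf does not control Sable.
After the purchase, Yusuf holds 7% of Palisade directly, and Dae-won's stake falls to 1%.
Kestrel and Yusuf together hold 84% + 7% = 91% of Palisade, so Yusuf controls Palisade.
After the transaction, neither Yusuf nor any entity Yusuf controls holds a voting interest in Sable, so Yusuf still does not control it.
No new person acquires control, so the clause is not triggered.

No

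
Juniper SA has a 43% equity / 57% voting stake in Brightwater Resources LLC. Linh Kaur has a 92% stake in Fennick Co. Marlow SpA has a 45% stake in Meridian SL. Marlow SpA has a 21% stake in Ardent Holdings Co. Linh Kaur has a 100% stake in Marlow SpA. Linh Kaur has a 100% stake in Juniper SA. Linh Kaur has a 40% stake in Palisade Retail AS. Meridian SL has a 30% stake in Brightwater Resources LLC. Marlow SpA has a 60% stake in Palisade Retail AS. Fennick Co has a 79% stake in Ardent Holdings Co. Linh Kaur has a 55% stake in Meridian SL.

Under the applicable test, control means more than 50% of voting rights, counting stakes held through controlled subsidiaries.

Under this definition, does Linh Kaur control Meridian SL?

Yes

Linh holds 100% of Marlow, so Linh controls Marlow.
Marlow and Linh together hold 45% + 55% = 100% of Meridian, so Linh controls Meridian.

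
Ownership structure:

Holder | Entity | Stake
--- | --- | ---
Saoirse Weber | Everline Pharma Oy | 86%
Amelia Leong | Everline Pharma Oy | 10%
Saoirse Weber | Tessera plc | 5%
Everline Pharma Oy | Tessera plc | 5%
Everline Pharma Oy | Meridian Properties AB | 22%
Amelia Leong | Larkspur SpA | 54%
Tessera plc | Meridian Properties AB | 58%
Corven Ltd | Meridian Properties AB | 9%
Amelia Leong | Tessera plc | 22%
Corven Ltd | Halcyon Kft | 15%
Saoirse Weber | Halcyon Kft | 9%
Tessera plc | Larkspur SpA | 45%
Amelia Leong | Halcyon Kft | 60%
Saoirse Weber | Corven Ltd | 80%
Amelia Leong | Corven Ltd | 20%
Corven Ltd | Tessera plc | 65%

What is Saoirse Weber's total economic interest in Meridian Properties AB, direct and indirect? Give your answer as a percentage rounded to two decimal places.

61.67%

Saoirse reaches Meridian along 5 paths.
Via Tessera: 5% × 58% = 2.9%.
Via Everline → Tessera: 86% × 5% × 58% = 2.494%.
Via Corven → Tessera: 80% × 65% × 58% = 30.16%.
Via Corven: 80% × 9% = 7.2%.
Via Everline: 86% × 22% = 18.92%.
Total: 2.9% + 2.494% + 30.16% + 7.2% + 18.92% = 61.674%.
Rounded: 61.67%.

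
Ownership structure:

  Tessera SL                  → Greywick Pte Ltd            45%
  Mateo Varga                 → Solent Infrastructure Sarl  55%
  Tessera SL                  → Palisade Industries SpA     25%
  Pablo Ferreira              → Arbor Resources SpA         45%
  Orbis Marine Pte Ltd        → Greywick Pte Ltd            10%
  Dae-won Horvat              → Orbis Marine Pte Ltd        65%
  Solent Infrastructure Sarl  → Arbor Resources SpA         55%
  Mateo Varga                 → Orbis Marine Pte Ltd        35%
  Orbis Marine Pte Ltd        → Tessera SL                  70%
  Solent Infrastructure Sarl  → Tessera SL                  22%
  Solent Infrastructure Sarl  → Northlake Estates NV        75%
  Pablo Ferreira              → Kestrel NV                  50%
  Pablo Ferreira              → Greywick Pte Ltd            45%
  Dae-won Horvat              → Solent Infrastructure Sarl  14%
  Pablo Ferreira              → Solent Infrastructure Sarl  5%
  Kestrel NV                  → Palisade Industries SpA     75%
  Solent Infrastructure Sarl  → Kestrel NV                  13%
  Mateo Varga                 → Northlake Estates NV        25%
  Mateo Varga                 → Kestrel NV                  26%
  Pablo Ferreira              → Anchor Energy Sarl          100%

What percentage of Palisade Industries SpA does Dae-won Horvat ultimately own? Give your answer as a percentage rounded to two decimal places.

Dae-won reaches Palisade along 3 paths.
Via Solent → Kestrel: 14% × 13% × 75% = 1.365%.
Via Solent → Tessera: 14% × 22% × 25% = 0.77%.
Via Orbis → Tessera: 65% × 70% × 25% = 11.375%.
Total: 1.365% + 0.77% + 11.375% = 13.51%.

13.51%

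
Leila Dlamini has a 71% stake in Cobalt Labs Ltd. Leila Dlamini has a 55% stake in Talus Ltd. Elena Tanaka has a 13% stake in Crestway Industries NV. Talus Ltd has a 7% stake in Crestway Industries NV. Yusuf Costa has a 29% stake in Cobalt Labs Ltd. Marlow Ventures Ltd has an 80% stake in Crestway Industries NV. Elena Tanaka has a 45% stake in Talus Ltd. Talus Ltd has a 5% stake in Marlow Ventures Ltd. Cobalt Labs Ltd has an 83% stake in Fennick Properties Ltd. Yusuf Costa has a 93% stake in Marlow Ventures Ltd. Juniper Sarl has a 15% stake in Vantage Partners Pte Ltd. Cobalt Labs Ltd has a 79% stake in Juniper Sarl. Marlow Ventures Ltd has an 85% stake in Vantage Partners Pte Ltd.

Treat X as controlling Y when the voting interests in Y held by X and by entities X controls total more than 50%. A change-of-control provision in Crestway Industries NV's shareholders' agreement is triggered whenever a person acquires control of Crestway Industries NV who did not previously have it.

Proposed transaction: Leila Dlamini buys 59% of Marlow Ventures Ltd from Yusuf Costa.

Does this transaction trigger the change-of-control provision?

Yes

The purchase adds only to Leila's holdings (Yusuf's stake shrinks), so Leila is the only person who could newly come to control Crestway.
Leila holds 71% of Cobalt, so Leila controls Cobalt.
Leila holds 55% of Talus, so Leila controls Talus.
Cobalt holds 83% of Fennick, so Leila controls Fennick.
Cobalt holds 79% of Juniper, so Leila controls Juniper.
In Crestway, Leila's side holds only 7%, not > 50%.
So before the transaction, Leila does not control Crestway.
After the purchase, Leila holds 59% of Marlow directly, and Yusuf's stake falls to 34%.
Talus and Leila together hold 5% + 59% = 64% of Marlow, so Leila controls Marlow.
Marlow and Talus together hold 80% + 7% = 87% of Crestway, so Leila controls Crestway.
Leila did not control Crestway before and does after, so the clause is triggered.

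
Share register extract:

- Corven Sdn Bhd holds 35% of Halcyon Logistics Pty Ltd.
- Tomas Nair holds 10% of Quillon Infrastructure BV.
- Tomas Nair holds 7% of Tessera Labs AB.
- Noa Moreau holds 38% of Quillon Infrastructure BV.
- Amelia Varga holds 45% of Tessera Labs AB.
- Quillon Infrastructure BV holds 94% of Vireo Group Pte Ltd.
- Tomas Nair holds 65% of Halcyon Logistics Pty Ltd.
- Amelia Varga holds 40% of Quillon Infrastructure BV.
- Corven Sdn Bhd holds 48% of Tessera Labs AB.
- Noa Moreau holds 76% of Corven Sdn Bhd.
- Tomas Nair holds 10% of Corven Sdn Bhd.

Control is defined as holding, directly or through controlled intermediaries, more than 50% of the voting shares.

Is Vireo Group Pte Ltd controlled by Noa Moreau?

Noa holds 76% of Corven, so Noa controls Corven.
Neither Noa nor any entity Noa controls holds any voting interest in Vireo.
So Noa does not control Vireo.

No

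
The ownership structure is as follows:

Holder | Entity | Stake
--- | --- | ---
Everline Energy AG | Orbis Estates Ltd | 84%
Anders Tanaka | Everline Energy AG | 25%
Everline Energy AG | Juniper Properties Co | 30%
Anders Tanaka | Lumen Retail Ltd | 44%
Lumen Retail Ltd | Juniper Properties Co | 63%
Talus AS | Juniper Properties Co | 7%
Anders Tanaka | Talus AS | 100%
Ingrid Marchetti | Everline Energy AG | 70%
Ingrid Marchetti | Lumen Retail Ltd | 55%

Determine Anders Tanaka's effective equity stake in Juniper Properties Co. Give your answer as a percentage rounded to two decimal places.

42.22%

Anders reaches Juniper along 3 paths.
Via Talus: 100% × 7% = 7%.
Via Everline: 25% × 30% = 7.5%.
Via Lumen: 44% × 63% = 27.72%.
Total: 7% + 7.5% + 27.72% = 42.22%.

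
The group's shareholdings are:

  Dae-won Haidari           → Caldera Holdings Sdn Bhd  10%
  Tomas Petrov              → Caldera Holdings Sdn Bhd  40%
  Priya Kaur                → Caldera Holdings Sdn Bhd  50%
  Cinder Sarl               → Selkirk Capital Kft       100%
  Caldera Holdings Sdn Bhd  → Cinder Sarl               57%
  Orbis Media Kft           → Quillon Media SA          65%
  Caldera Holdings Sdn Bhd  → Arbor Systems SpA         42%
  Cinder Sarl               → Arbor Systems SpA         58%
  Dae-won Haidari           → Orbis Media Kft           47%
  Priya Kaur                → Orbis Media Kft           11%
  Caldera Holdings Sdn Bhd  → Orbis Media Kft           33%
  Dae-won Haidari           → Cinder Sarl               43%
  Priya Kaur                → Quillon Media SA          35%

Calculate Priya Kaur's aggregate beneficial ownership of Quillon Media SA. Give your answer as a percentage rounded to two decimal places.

Priya reaches Quillon along 3 paths.
Via Orbis: 11% × 65% = 7.15%.
Via Caldera → Orbis: 50% × 33% × 65% = 10.725%.
Direct stake: 35% = 35%.
Total: 7.15% + 10.725% + 35% = 52.875%.
Rounded: 52.88%.

52.88%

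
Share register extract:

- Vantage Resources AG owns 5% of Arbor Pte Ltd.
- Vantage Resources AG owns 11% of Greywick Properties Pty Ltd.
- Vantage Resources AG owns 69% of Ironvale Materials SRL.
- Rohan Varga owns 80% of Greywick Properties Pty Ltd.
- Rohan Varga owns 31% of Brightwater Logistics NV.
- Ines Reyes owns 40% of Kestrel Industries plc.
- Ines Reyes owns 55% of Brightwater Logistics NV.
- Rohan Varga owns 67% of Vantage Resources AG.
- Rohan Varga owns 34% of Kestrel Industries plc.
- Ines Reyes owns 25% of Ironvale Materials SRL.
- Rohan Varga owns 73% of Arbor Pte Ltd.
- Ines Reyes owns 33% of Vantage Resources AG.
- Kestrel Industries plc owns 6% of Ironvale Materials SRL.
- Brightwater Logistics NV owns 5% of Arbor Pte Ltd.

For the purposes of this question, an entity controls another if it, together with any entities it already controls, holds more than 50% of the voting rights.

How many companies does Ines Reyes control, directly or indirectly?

1

Ines holds 55% of Brightwater, so Ines controls Brightwater.
No other company's threshold is met.
Ines controls 1 company.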